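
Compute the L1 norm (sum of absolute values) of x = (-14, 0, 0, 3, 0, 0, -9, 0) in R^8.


Non-zero entries: [(0, -14), (3, 3), (6, -9)]
Absolute values: [14, 3, 9]
||x||_1 = sum = 26.

26


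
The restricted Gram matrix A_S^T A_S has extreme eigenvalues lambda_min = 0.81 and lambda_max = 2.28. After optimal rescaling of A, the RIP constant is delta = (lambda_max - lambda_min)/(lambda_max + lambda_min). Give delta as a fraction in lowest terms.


lambda_max - lambda_min = 2.28 - 0.81 = 1.47.
lambda_max + lambda_min = 2.28 + 0.81 = 3.09.
delta = 1.47/3.09 = 147/309 = 49/103.

49/103


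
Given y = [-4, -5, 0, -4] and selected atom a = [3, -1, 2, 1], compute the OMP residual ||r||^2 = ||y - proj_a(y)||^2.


a^T a = 15.
a^T y = -11.
coeff = -11/15 = -11/15.
||r||^2 = 734/15.

734/15


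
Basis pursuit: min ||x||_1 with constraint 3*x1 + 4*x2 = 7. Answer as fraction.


Axis intercepts:
  x1 = 7/3, x2 = 0: L1 = 7/3
  x1 = 0, x2 = 7/4: L1 = 7/4
x* = (0, 7/4)
||x*||_1 = 7/4.

7/4


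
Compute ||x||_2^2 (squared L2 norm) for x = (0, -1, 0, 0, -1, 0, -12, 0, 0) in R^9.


Non-zero entries: [(1, -1), (4, -1), (6, -12)]
Squares: [1, 1, 144]
||x||_2^2 = sum = 146.

146


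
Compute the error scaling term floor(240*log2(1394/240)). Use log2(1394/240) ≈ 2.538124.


log2(n/k) = log2(1394/240) ≈ 2.538124.
k*log2(n/k) ≈ 240*2.538124 = 609.14976.
floor(609.14976) = 609.

609


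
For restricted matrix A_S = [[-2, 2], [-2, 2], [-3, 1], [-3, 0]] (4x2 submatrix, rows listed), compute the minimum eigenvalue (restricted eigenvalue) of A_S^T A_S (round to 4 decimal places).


A_S^T A_S = [[26, -11], [-11, 9]].
trace = 35.
det = 113.
disc = trace^2 - 4*det = 1225 - 4*113 = 773.
sqrt(773) ≈ 27.802878.
lam_min = (35 - sqrt(773))/2 ≈ (35 - 27.802878)/2 = 3.598561 ≈ 3.5986.

3.5986


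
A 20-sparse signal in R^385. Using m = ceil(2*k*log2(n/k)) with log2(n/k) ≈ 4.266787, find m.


log2(n/k) = log2(385/20) ≈ 4.266787.
2*k*log2(n/k) ≈ 2*20*4.266787 = 170.67148.
m = ceil(170.67148) = 171.

171


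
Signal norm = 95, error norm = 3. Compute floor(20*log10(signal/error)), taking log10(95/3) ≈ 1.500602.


||x||/||e|| = 95/3.
log10(95/3) ≈ 1.500602.
20*log10(||x||/||e||) ≈ 20*1.500602 = 30.01204.
floor(30.01204) = 30.

30


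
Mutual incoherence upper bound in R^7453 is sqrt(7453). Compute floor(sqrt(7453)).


86^2 = 7396 <= 7453 < 7569 = 87^2, so 86 <= sqrt(7453) < 87.
floor(sqrt(7453)) = 86.

86


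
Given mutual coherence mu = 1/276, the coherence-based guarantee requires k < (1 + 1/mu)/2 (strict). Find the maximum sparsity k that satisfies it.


1/mu = 276.
1 + 1/mu = 277.
(1 + 1/mu)/2 = 138.5 is not an integer, so k_max = floor(138.5) = 138.

138


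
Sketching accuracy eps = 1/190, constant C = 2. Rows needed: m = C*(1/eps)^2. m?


1/eps = 190.
(1/eps)^2 = 36100.
m = 2*36100 = 72200.

72200


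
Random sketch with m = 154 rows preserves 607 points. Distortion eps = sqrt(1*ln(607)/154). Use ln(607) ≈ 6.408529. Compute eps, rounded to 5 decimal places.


ln(607) ≈ 6.408529.
1*ln(N)/m ≈ 1*6.408529/154 ≈ 0.04161382.
eps = sqrt(0.04161382) ≈ 0.2039947 ≈ 0.20399.

0.20399


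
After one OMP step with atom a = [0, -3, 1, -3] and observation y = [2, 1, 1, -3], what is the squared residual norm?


a^T a = 19.
a^T y = 7.
coeff = 7/19 = 7/19.
||r||^2 = 236/19.

236/19


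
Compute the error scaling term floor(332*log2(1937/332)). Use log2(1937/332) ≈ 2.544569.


log2(n/k) = log2(1937/332) ≈ 2.544569.
k*log2(n/k) ≈ 332*2.544569 = 844.796908.
floor(844.796908) = 844.

844


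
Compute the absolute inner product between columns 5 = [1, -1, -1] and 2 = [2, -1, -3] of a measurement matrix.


Inner product: 1*2 + -1*-1 + -1*-3
Products: [2, 1, 3]
Sum = 6.
|dot| = 6.

6


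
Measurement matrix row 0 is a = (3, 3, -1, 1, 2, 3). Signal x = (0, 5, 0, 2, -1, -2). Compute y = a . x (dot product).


Non-zero terms: ['3*5', '1*2', '2*-1', '3*-2']
Products: [15, 2, -2, -6]
y = sum = 9.

9


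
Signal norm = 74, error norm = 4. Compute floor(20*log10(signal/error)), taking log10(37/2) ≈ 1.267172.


||x||/||e|| = 74/4 = 37/2.
log10(37/2) ≈ 1.267172.
20*log10(||x||/||e||) ≈ 20*1.267172 = 25.34344.
floor(25.34344) = 25.

25


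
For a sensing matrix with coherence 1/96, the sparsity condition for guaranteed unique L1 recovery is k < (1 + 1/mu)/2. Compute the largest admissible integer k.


1/mu = 96.
1 + 1/mu = 97.
(1 + 1/mu)/2 = 48.5 is not an integer, so k_max = floor(48.5) = 48.

48


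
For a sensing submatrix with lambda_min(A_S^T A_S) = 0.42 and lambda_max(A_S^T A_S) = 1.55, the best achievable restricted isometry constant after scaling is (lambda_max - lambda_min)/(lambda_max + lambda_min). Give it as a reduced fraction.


lambda_max - lambda_min = 1.55 - 0.42 = 1.13.
lambda_max + lambda_min = 1.55 + 0.42 = 1.97.
delta = 1.13/1.97 = 113/197.

113/197


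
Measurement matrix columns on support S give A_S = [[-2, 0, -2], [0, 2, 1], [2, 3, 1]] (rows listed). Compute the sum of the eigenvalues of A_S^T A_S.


Sum of eigenvalues of A_S^T A_S = trace(A_S^T A_S) = sum of squared column norms of A_S.
A_S^T A_S diagonal: [8, 13, 6].
trace = 8 + 13 + 6 = 27.

27


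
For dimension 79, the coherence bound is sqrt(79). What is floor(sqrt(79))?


8^2 = 64 <= 79 < 81 = 9^2, so 8 <= sqrt(79) < 9.
floor(sqrt(79)) = 8.

8


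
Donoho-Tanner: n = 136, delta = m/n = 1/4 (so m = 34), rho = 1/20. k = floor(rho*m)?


m = 1/4*136 = 34.
rho = 1/20.
rho*m = 1/20*34 = 1.7.
k = floor(1.7) = 1.

1


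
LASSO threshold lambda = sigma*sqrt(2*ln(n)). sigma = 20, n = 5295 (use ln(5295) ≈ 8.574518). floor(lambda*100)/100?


ln(5295) ≈ 8.574518.
2*ln(n) ≈ 17.149036.
sqrt(2*ln(n)) ≈ sqrt(17.149036) ≈ 4.141139.
lambda ≈ 20*4.141139 = 82.82278.
floor(lambda*100)/100 = 82.82.

82.82


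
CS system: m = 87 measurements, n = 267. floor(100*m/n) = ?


100*m/n = 100*87/267 ≈ 32.5843.
floor = 32.

32


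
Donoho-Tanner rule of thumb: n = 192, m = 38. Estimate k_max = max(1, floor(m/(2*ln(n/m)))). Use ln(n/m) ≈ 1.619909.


n/m = 192/38 = 96/19.
ln(n/m) ≈ 1.619909.
2*ln(n/m) ≈ 3.239818.
m/(2*ln(n/m)) ≈ 38/3.239818 ≈ 11.7291.
floor = 11.
k_max = max(1, 11) = 11.

11


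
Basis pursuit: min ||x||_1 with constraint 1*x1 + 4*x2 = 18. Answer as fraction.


Axis intercepts:
  x1 = 18, x2 = 0: L1 = 18
  x1 = 0, x2 = 9/2: L1 = 9/2
x* = (0, 9/2)
||x*||_1 = 9/2.

9/2


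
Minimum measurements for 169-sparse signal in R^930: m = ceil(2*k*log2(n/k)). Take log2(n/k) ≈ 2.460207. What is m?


log2(n/k) = log2(930/169) ≈ 2.460207.
2*k*log2(n/k) ≈ 2*169*2.460207 = 831.549966.
m = ceil(831.549966) = 832.

832


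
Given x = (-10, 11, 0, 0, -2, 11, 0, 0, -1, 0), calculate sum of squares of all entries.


Non-zero entries: [(0, -10), (1, 11), (4, -2), (5, 11), (8, -1)]
Squares: [100, 121, 4, 121, 1]
||x||_2^2 = sum = 347.

347


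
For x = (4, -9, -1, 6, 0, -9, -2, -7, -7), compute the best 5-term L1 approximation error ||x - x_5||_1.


Sorted |x_i| descending: [9, 9, 7, 7, 6, 4, 2, 1, 0]
Keep top 5: [9, 9, 7, 7, 6]
Tail entries: [4, 2, 1, 0]
L1 error = sum of tail = 7.

7


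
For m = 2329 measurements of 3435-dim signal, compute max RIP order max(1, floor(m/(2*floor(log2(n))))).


floor(log2(3435)) = 11.
2*11 = 22.
m/(2*floor(log2(n))) = 2329/22 ≈ 105.8636.
floor = 105.
k = max(1, 105) = 105.

105


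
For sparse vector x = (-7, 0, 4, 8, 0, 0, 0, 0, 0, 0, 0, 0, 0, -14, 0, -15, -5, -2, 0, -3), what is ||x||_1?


Non-zero entries: [(0, -7), (2, 4), (3, 8), (13, -14), (15, -15), (16, -5), (17, -2), (19, -3)]
Absolute values: [7, 4, 8, 14, 15, 5, 2, 3]
||x||_1 = sum = 58.

58


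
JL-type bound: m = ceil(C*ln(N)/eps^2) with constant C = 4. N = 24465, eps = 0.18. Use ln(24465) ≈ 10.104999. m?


ln(24465) ≈ 10.104999.
eps^2 = 0.18^2 = 0.0324.
C*ln(N)/eps^2 ≈ 4*10.104999/0.0324 ≈ 1247.5307.
m = ceil(1247.5307) = 1248.

1248


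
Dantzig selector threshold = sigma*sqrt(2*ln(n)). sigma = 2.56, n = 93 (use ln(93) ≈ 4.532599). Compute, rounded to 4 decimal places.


ln(93) ≈ 4.532599.
2*ln(n) ≈ 9.065198.
sqrt(2*ln(n)) ≈ sqrt(9.065198) ≈ 3.010847.
threshold ≈ 2.56*3.010847 = 7.70776832 ≈ 7.7078.

7.7078


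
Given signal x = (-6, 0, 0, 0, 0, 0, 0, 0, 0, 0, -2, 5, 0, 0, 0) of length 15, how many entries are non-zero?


Non-zero positions: [0, 10, 11].
Sparsity = 3.

3


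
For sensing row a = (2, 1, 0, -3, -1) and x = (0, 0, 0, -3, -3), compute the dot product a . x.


Non-zero terms: ['-3*-3', '-1*-3']
Products: [9, 3]
y = sum = 12.

12


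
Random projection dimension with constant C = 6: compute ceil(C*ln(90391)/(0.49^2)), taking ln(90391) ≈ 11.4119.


ln(90391) ≈ 11.4119.
eps^2 = 0.49^2 = 0.2401.
C*ln(N)/eps^2 ≈ 6*11.4119/0.2401 ≈ 285.1787.
m = ceil(285.1787) = 286.

286


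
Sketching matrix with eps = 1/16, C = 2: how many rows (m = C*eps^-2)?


1/eps = 16.
(1/eps)^2 = 256.
m = 2*256 = 512.

512


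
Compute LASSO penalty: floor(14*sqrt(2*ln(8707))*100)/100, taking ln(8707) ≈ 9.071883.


ln(8707) ≈ 9.071883.
2*ln(n) ≈ 18.143766.
sqrt(2*ln(n)) ≈ sqrt(18.143766) ≈ 4.25955.
lambda ≈ 14*4.25955 = 59.6337.
floor(lambda*100)/100 = 59.63.

59.63


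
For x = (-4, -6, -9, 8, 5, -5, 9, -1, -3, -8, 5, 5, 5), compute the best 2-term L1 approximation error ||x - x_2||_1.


Sorted |x_i| descending: [9, 9, 8, 8, 6, 5, 5, 5, 5, 5, 4, 3, 1]
Keep top 2: [9, 9]
Tail entries: [8, 8, 6, 5, 5, 5, 5, 5, 4, 3, 1]
L1 error = sum of tail = 55.

55


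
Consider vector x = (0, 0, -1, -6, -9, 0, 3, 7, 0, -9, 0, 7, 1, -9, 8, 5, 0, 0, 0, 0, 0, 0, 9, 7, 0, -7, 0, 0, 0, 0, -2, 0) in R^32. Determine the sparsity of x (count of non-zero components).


Non-zero positions: [2, 3, 4, 6, 7, 9, 11, 12, 13, 14, 15, 22, 23, 25, 30].
Sparsity = 15.

15


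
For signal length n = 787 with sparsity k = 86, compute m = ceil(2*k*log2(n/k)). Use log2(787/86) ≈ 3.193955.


log2(n/k) = log2(787/86) ≈ 3.193955.
2*k*log2(n/k) ≈ 2*86*3.193955 = 549.36026.
m = ceil(549.36026) = 550.

550


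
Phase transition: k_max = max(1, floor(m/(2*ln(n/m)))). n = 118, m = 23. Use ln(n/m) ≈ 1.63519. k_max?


n/m = 118/23.
ln(n/m) ≈ 1.63519.
2*ln(n/m) ≈ 3.27038.
m/(2*ln(n/m)) ≈ 23/3.27038 ≈ 7.0328.
floor = 7.
k_max = max(1, 7) = 7.

7


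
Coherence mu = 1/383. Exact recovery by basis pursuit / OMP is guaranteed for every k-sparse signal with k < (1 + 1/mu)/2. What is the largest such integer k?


1/mu = 383.
1 + 1/mu = 384.
(1 + 1/mu)/2 = 192 is an integer and the inequality is strict, so k_max = 192 - 1 = 191.

191


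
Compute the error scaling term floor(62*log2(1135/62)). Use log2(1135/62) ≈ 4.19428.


log2(n/k) = log2(1135/62) ≈ 4.19428.
k*log2(n/k) ≈ 62*4.19428 = 260.04536.
floor(260.04536) = 260.

260


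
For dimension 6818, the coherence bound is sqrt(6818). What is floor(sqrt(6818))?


82^2 = 6724 <= 6818 < 6889 = 83^2, so 82 <= sqrt(6818) < 83.
floor(sqrt(6818)) = 82.

82


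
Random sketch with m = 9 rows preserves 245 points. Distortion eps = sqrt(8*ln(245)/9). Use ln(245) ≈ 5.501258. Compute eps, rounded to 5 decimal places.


ln(245) ≈ 5.501258.
8*ln(N)/m ≈ 8*5.501258/9 ≈ 4.89000711.
eps = sqrt(4.89000711) ≈ 2.211336 ≈ 2.21134.

2.21134


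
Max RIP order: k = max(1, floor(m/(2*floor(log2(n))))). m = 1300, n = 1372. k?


floor(log2(1372)) = 10.
2*10 = 20.
m/(2*floor(log2(n))) = 1300/20 ≈ 65.0.
floor = 65.
k = max(1, 65) = 65.

65


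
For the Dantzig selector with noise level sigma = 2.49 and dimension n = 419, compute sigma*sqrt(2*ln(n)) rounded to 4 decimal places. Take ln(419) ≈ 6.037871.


ln(419) ≈ 6.037871.
2*ln(n) ≈ 12.075742.
sqrt(2*ln(n)) ≈ sqrt(12.075742) ≈ 3.475017.
threshold ≈ 2.49*3.475017 = 8.65279233 ≈ 8.6528.

8.6528


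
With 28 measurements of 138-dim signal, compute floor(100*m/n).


100*m/n = 100*28/138 ≈ 20.2899.
floor = 20.

20


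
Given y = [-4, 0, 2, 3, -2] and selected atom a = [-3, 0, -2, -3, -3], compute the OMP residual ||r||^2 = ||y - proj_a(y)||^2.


a^T a = 31.
a^T y = 5.
coeff = 5/31 = 5/31.
||r||^2 = 998/31.

998/31


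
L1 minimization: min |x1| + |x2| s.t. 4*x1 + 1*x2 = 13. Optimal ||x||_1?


Axis intercepts:
  x1 = 13/4, x2 = 0: L1 = 13/4
  x1 = 0, x2 = 13: L1 = 13
x* = (13/4, 0)
||x*||_1 = 13/4.

13/4


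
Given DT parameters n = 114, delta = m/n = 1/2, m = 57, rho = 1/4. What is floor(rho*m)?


m = 1/2*114 = 57.
rho = 1/4.
rho*m = 1/4*57 = 14.25.
k = floor(14.25) = 14.

14


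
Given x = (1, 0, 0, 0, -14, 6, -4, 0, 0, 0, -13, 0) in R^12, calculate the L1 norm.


Non-zero entries: [(0, 1), (4, -14), (5, 6), (6, -4), (10, -13)]
Absolute values: [1, 14, 6, 4, 13]
||x||_1 = sum = 38.

38


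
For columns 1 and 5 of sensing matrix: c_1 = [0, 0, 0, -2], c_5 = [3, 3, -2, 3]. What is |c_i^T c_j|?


Inner product: 0*3 + 0*3 + 0*-2 + -2*3
Products: [0, 0, 0, -6]
Sum = -6.
|dot| = 6.

6


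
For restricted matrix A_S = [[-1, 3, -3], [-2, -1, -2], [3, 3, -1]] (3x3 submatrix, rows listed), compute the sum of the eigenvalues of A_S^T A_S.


Sum of eigenvalues of A_S^T A_S = trace(A_S^T A_S) = sum of squared column norms of A_S.
A_S^T A_S diagonal: [14, 19, 14].
trace = 14 + 19 + 14 = 47.

47


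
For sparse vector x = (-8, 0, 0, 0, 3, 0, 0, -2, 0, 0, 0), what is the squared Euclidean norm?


Non-zero entries: [(0, -8), (4, 3), (7, -2)]
Squares: [64, 9, 4]
||x||_2^2 = sum = 77.

77


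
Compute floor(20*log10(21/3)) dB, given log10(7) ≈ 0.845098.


||x||/||e|| = 21/3 = 7.
log10(7) ≈ 0.845098.
20*log10(||x||/||e||) ≈ 20*0.845098 = 16.90196.
floor(16.90196) = 16.

16


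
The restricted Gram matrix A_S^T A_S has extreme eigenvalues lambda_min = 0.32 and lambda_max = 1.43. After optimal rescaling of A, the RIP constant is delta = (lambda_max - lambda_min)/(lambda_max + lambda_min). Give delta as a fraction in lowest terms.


lambda_max - lambda_min = 1.43 - 0.32 = 1.11.
lambda_max + lambda_min = 1.43 + 0.32 = 1.75.
delta = 1.11/1.75 = 111/175.

111/175


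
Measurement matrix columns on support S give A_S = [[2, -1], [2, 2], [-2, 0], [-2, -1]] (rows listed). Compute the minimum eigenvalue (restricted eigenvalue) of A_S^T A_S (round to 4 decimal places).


A_S^T A_S = [[16, 4], [4, 6]].
trace = 22.
det = 80.
disc = trace^2 - 4*det = 484 - 4*80 = 164.
sqrt(164) ≈ 12.806248.
lam_min = (22 - sqrt(164))/2 ≈ (22 - 12.806248)/2 = 4.596876 ≈ 4.5969.

4.5969


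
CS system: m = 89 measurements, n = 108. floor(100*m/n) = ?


100*m/n = 100*89/108 ≈ 82.4074.
floor = 82.

82


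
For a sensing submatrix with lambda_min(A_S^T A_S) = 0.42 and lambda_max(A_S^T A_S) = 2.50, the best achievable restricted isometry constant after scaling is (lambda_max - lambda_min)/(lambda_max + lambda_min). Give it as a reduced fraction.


lambda_max - lambda_min = 2.50 - 0.42 = 2.08.
lambda_max + lambda_min = 2.50 + 0.42 = 2.92.
delta = 2.08/2.92 = 208/292 = 52/73.

52/73


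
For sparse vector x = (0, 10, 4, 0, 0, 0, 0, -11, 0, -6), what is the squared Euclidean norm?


Non-zero entries: [(1, 10), (2, 4), (7, -11), (9, -6)]
Squares: [100, 16, 121, 36]
||x||_2^2 = sum = 273.

273


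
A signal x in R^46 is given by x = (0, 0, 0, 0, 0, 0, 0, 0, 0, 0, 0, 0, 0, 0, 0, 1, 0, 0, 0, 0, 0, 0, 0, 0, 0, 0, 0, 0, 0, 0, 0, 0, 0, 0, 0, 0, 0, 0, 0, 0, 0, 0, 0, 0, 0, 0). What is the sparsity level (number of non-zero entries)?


Non-zero positions: [15].
Sparsity = 1.

1


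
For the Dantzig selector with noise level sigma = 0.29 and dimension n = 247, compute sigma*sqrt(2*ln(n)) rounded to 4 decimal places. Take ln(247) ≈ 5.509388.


ln(247) ≈ 5.509388.
2*ln(n) ≈ 11.018776.
sqrt(2*ln(n)) ≈ sqrt(11.018776) ≈ 3.319454.
threshold ≈ 0.29*3.319454 = 0.96264166 ≈ 0.9626.

0.9626


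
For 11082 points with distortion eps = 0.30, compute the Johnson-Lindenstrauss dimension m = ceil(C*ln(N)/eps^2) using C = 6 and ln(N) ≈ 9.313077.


ln(11082) ≈ 9.313077.
eps^2 = 0.30^2 = 0.09.
C*ln(N)/eps^2 ≈ 6*9.313077/0.09 ≈ 620.8718.
m = ceil(620.8718) = 621.

621


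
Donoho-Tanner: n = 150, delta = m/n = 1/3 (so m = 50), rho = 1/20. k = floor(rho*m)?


m = 1/3*150 = 50.
rho = 1/20.
rho*m = 1/20*50 = 2.5.
k = floor(2.5) = 2.

2


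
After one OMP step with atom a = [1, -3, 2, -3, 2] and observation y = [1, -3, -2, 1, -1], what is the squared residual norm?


a^T a = 27.
a^T y = 1.
coeff = 1/27 = 1/27.
||r||^2 = 431/27.

431/27


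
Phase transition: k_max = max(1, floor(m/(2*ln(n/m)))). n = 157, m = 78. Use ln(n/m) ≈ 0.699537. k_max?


n/m = 157/78.
ln(n/m) ≈ 0.699537.
2*ln(n/m) ≈ 1.399074.
m/(2*ln(n/m)) ≈ 78/1.399074 ≈ 55.7512.
floor = 55.
k_max = max(1, 55) = 55.

55


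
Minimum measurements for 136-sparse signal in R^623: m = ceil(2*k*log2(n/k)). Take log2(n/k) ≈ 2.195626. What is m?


log2(n/k) = log2(623/136) ≈ 2.195626.
2*k*log2(n/k) ≈ 2*136*2.195626 = 597.210272.
m = ceil(597.210272) = 598.

598


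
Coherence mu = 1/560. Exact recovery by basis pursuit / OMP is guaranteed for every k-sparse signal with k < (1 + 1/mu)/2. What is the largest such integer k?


1/mu = 560.
1 + 1/mu = 561.
(1 + 1/mu)/2 = 280.5 is not an integer, so k_max = floor(280.5) = 280.

280


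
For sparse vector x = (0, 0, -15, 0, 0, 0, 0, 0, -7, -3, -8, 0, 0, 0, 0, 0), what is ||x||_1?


Non-zero entries: [(2, -15), (8, -7), (9, -3), (10, -8)]
Absolute values: [15, 7, 3, 8]
||x||_1 = sum = 33.

33


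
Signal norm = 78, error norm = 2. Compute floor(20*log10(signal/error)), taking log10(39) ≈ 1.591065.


||x||/||e|| = 78/2 = 39.
log10(39) ≈ 1.591065.
20*log10(||x||/||e||) ≈ 20*1.591065 = 31.8213.
floor(31.8213) = 31.

31


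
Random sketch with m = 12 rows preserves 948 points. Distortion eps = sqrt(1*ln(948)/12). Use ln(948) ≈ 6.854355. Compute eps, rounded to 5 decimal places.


ln(948) ≈ 6.854355.
1*ln(N)/m ≈ 1*6.854355/12 ≈ 0.57119625.
eps = sqrt(0.57119625) ≈ 0.7557753 ≈ 0.75578.

0.75578


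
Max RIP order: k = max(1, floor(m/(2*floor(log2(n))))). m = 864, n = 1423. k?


floor(log2(1423)) = 10.
2*10 = 20.
m/(2*floor(log2(n))) = 864/20 ≈ 43.2.
floor = 43.
k = max(1, 43) = 43.

43


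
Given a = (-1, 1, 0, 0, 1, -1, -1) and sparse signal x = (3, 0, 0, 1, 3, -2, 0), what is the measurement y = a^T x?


Non-zero terms: ['-1*3', '0*1', '1*3', '-1*-2']
Products: [-3, 0, 3, 2]
y = sum = 2.

2


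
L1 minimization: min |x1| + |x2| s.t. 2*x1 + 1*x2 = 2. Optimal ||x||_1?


Axis intercepts:
  x1 = 1, x2 = 0: L1 = 1
  x1 = 0, x2 = 2: L1 = 2
x* = (1, 0)
||x*||_1 = 1.

1


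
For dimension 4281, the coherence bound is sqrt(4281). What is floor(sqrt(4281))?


65^2 = 4225 <= 4281 < 4356 = 66^2, so 65 <= sqrt(4281) < 66.
floor(sqrt(4281)) = 65.

65


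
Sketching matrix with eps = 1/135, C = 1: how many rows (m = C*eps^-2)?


1/eps = 135.
(1/eps)^2 = 18225.
m = 1*18225 = 18225.

18225


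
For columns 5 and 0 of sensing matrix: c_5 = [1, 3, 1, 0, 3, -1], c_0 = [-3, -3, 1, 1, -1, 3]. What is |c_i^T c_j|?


Inner product: 1*-3 + 3*-3 + 1*1 + 0*1 + 3*-1 + -1*3
Products: [-3, -9, 1, 0, -3, -3]
Sum = -17.
|dot| = 17.

17


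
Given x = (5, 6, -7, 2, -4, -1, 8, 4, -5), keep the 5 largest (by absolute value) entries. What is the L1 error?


Sorted |x_i| descending: [8, 7, 6, 5, 5, 4, 4, 2, 1]
Keep top 5: [8, 7, 6, 5, 5]
Tail entries: [4, 4, 2, 1]
L1 error = sum of tail = 11.

11


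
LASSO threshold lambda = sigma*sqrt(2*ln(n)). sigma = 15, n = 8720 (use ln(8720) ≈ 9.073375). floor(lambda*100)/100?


ln(8720) ≈ 9.073375.
2*ln(n) ≈ 18.14675.
sqrt(2*ln(n)) ≈ sqrt(18.14675) ≈ 4.2599.
lambda ≈ 15*4.2599 = 63.8985.
floor(lambda*100)/100 = 63.89.

63.89


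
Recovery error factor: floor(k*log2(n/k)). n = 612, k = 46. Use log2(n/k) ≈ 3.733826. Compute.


log2(n/k) = log2(612/46) ≈ 3.733826.
k*log2(n/k) ≈ 46*3.733826 = 171.755996.
floor(171.755996) = 171.

171


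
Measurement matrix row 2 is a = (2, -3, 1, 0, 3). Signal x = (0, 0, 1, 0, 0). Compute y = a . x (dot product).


Non-zero terms: ['1*1']
Products: [1]
y = sum = 1.

1


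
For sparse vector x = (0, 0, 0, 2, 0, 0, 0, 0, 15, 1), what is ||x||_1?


Non-zero entries: [(3, 2), (8, 15), (9, 1)]
Absolute values: [2, 15, 1]
||x||_1 = sum = 18.

18


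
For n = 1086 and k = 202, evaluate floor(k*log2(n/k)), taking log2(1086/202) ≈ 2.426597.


log2(n/k) = log2(1086/202) ≈ 2.426597.
k*log2(n/k) ≈ 202*2.426597 = 490.172594.
floor(490.172594) = 490.

490


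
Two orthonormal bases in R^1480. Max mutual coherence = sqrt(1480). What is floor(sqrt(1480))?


38^2 = 1444 <= 1480 < 1521 = 39^2, so 38 <= sqrt(1480) < 39.
floor(sqrt(1480)) = 38.

38


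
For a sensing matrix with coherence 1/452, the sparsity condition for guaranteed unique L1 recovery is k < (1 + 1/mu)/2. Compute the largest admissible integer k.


1/mu = 452.
1 + 1/mu = 453.
(1 + 1/mu)/2 = 226.5 is not an integer, so k_max = floor(226.5) = 226.

226


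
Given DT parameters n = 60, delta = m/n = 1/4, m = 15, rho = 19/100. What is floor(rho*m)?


m = 1/4*60 = 15.
rho = 19/100.
rho*m = 19/100*15 = 2.85.
k = floor(2.85) = 2.

2


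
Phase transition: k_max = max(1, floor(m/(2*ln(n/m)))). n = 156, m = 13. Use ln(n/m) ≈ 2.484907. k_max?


n/m = 156/13 = 12.
ln(n/m) ≈ 2.484907.
2*ln(n/m) ≈ 4.969814.
m/(2*ln(n/m)) ≈ 13/4.969814 ≈ 2.6158.
floor = 2.
k_max = max(1, 2) = 2.

2


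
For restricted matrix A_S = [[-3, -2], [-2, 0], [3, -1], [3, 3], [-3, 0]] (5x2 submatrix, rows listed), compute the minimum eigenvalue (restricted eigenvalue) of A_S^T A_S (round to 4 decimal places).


A_S^T A_S = [[40, 12], [12, 14]].
trace = 54.
det = 416.
disc = trace^2 - 4*det = 2916 - 4*416 = 1252.
sqrt(1252) ≈ 35.383612.
lam_min = (54 - sqrt(1252))/2 ≈ (54 - 35.383612)/2 = 9.308194 ≈ 9.3082.

9.3082


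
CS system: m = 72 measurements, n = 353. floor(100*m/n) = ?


100*m/n = 100*72/353 ≈ 20.3966.
floor = 20.

20


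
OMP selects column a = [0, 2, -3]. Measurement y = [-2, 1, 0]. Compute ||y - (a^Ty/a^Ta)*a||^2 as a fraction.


a^T a = 13.
a^T y = 2.
coeff = 2/13 = 2/13.
||r||^2 = 61/13.

61/13


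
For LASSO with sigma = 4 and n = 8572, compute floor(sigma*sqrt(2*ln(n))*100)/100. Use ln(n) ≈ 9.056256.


ln(8572) ≈ 9.056256.
2*ln(n) ≈ 18.112512.
sqrt(2*ln(n)) ≈ sqrt(18.112512) ≈ 4.25588.
lambda ≈ 4*4.25588 = 17.02352.
floor(lambda*100)/100 = 17.02.

17.02


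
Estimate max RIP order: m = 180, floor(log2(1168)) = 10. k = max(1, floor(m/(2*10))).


floor(log2(1168)) = 10.
2*10 = 20.
m/(2*floor(log2(n))) = 180/20 ≈ 9.0.
floor = 9.
k = max(1, 9) = 9.

9


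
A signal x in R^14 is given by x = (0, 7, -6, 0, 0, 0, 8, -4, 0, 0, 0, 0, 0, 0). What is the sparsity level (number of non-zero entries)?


Non-zero positions: [1, 2, 6, 7].
Sparsity = 4.

4


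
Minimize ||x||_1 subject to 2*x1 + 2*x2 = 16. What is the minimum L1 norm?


Axis intercepts:
  x1 = 8, x2 = 0: L1 = 8
  x1 = 0, x2 = 8: L1 = 8
x* = (8, 0)
||x*||_1 = 8.

8


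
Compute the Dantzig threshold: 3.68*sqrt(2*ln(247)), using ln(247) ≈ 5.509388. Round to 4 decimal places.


ln(247) ≈ 5.509388.
2*ln(n) ≈ 11.018776.
sqrt(2*ln(n)) ≈ sqrt(11.018776) ≈ 3.319454.
threshold ≈ 3.68*3.319454 = 12.21559072 ≈ 12.2156.

12.2156


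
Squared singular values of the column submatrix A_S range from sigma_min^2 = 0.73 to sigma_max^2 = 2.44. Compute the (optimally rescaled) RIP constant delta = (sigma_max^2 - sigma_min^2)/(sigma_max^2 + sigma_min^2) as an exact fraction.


lambda_max - lambda_min = 2.44 - 0.73 = 1.71.
lambda_max + lambda_min = 2.44 + 0.73 = 3.17.
delta = 1.71/3.17 = 171/317.

171/317


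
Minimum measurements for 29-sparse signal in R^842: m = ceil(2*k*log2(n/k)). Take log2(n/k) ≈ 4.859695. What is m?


log2(n/k) = log2(842/29) ≈ 4.859695.
2*k*log2(n/k) ≈ 2*29*4.859695 = 281.86231.
m = ceil(281.86231) = 282.

282


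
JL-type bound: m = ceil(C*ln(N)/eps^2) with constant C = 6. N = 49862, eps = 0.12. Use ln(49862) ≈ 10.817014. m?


ln(49862) ≈ 10.817014.
eps^2 = 0.12^2 = 0.0144.
C*ln(N)/eps^2 ≈ 6*10.817014/0.0144 ≈ 4507.0892.
m = ceil(4507.0892) = 4508.

4508


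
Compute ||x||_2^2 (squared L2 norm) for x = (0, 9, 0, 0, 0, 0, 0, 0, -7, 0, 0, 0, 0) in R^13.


Non-zero entries: [(1, 9), (8, -7)]
Squares: [81, 49]
||x||_2^2 = sum = 130.

130


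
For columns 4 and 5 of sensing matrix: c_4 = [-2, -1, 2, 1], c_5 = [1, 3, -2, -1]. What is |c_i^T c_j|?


Inner product: -2*1 + -1*3 + 2*-2 + 1*-1
Products: [-2, -3, -4, -1]
Sum = -10.
|dot| = 10.

10


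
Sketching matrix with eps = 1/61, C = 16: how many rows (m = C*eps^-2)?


1/eps = 61.
(1/eps)^2 = 3721.
m = 16*3721 = 59536.

59536


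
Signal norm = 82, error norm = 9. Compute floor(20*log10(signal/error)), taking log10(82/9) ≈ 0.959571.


||x||/||e|| = 82/9.
log10(82/9) ≈ 0.959571.
20*log10(||x||/||e||) ≈ 20*0.959571 = 19.19142.
floor(19.19142) = 19.

19


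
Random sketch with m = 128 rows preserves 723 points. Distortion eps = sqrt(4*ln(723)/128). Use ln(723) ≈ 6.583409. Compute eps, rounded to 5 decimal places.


ln(723) ≈ 6.583409.
4*ln(N)/m ≈ 4*6.583409/128 ≈ 0.20573153.
eps = sqrt(0.20573153) ≈ 0.4535764 ≈ 0.45358.

0.45358


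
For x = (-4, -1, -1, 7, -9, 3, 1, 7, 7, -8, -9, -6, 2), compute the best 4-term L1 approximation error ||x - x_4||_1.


Sorted |x_i| descending: [9, 9, 8, 7, 7, 7, 6, 4, 3, 2, 1, 1, 1]
Keep top 4: [9, 9, 8, 7]
Tail entries: [7, 7, 6, 4, 3, 2, 1, 1, 1]
L1 error = sum of tail = 32.

32


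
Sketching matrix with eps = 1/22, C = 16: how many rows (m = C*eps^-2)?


1/eps = 22.
(1/eps)^2 = 484.
m = 16*484 = 7744.

7744


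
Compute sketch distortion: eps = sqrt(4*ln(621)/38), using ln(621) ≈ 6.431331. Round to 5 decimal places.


ln(621) ≈ 6.431331.
4*ln(N)/m ≈ 4*6.431331/38 ≈ 0.67698221.
eps = sqrt(0.67698221) ≈ 0.8227893 ≈ 0.82279.

0.82279


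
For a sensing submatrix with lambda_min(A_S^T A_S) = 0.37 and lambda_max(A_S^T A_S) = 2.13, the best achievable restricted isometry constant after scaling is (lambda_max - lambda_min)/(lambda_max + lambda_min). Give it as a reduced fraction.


lambda_max - lambda_min = 2.13 - 0.37 = 1.76.
lambda_max + lambda_min = 2.13 + 0.37 = 2.50.
delta = 1.76/2.50 = 176/250 = 88/125.

88/125


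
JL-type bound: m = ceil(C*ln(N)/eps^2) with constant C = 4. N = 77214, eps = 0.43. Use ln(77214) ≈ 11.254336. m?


ln(77214) ≈ 11.254336.
eps^2 = 0.43^2 = 0.1849.
C*ln(N)/eps^2 ≈ 4*11.254336/0.1849 ≈ 243.4686.
m = ceil(243.4686) = 244.

244


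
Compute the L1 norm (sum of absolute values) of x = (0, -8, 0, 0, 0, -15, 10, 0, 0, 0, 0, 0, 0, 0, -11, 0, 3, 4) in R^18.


Non-zero entries: [(1, -8), (5, -15), (6, 10), (14, -11), (16, 3), (17, 4)]
Absolute values: [8, 15, 10, 11, 3, 4]
||x||_1 = sum = 51.

51


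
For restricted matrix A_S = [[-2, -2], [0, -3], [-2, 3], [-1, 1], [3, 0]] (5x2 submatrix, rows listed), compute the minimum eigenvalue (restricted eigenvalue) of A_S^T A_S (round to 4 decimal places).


A_S^T A_S = [[18, -3], [-3, 23]].
trace = 41.
det = 405.
disc = trace^2 - 4*det = 1681 - 4*405 = 61.
sqrt(61) ≈ 7.810250.
lam_min = (41 - sqrt(61))/2 ≈ (41 - 7.810250)/2 = 16.594875 ≈ 16.5949.

16.5949


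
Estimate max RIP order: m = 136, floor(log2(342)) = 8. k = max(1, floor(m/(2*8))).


floor(log2(342)) = 8.
2*8 = 16.
m/(2*floor(log2(n))) = 136/16 ≈ 8.5.
floor = 8.
k = max(1, 8) = 8.

8


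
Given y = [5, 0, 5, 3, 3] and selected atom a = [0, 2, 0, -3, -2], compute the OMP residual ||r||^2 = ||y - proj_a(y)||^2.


a^T a = 17.
a^T y = -15.
coeff = -15/17 = -15/17.
||r||^2 = 931/17.

931/17


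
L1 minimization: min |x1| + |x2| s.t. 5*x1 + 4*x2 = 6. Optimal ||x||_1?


Axis intercepts:
  x1 = 6/5, x2 = 0: L1 = 6/5
  x1 = 0, x2 = 3/2: L1 = 3/2
x* = (6/5, 0)
||x*||_1 = 6/5.

6/5


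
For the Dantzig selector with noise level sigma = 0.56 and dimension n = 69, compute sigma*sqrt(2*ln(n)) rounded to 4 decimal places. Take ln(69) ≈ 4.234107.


ln(69) ≈ 4.234107.
2*ln(n) ≈ 8.468214.
sqrt(2*ln(n)) ≈ sqrt(8.468214) ≈ 2.91002.
threshold ≈ 0.56*2.91002 = 1.6296112 ≈ 1.6296.

1.6296


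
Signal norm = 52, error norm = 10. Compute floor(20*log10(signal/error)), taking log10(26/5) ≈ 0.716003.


||x||/||e|| = 52/10 = 26/5.
log10(26/5) ≈ 0.716003.
20*log10(||x||/||e||) ≈ 20*0.716003 = 14.32006.
floor(14.32006) = 14.

14


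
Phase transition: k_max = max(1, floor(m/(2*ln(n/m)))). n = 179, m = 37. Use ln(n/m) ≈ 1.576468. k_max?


n/m = 179/37.
ln(n/m) ≈ 1.576468.
2*ln(n/m) ≈ 3.152936.
m/(2*ln(n/m)) ≈ 37/3.152936 ≈ 11.7351.
floor = 11.
k_max = max(1, 11) = 11.

11


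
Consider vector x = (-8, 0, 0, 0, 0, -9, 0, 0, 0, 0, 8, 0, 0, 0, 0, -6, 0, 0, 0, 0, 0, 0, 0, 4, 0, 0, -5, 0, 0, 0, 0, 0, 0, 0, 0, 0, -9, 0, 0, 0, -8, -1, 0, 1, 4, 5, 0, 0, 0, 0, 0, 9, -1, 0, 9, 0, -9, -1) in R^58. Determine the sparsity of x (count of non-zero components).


Non-zero positions: [0, 5, 10, 15, 23, 26, 36, 40, 41, 43, 44, 45, 51, 52, 54, 56, 57].
Sparsity = 17.

17


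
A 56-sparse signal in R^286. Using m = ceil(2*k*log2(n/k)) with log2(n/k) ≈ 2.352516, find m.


log2(n/k) = log2(286/56) ≈ 2.352516.
2*k*log2(n/k) ≈ 2*56*2.352516 = 263.481792.
m = ceil(263.481792) = 264.

264


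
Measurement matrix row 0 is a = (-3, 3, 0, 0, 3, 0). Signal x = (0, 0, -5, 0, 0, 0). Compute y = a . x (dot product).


Non-zero terms: ['0*-5']
Products: [0]
y = sum = 0.

0


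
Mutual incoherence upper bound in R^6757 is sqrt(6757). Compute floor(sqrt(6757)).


82^2 = 6724 <= 6757 < 6889 = 83^2, so 82 <= sqrt(6757) < 83.
floor(sqrt(6757)) = 82.

82


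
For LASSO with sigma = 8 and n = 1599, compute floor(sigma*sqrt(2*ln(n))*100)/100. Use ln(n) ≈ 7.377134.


ln(1599) ≈ 7.377134.
2*ln(n) ≈ 14.754268.
sqrt(2*ln(n)) ≈ sqrt(14.754268) ≈ 3.841128.
lambda ≈ 8*3.841128 = 30.729024.
floor(lambda*100)/100 = 30.72.

30.72


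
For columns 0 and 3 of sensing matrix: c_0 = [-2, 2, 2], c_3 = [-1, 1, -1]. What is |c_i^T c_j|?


Inner product: -2*-1 + 2*1 + 2*-1
Products: [2, 2, -2]
Sum = 2.
|dot| = 2.

2


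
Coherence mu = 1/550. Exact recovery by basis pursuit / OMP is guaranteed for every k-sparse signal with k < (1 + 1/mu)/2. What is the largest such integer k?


1/mu = 550.
1 + 1/mu = 551.
(1 + 1/mu)/2 = 275.5 is not an integer, so k_max = floor(275.5) = 275.

275


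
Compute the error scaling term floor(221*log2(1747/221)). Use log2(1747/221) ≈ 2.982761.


log2(n/k) = log2(1747/221) ≈ 2.982761.
k*log2(n/k) ≈ 221*2.982761 = 659.190181.
floor(659.190181) = 659.

659


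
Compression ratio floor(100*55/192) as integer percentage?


100*m/n = 100*55/192 ≈ 28.6458.
floor = 28.

28


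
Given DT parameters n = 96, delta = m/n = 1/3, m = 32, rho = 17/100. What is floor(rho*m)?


m = 1/3*96 = 32.
rho = 17/100.
rho*m = 17/100*32 = 5.44.
k = floor(5.44) = 5.

5


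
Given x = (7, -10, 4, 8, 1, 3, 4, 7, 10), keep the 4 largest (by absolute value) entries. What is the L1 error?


Sorted |x_i| descending: [10, 10, 8, 7, 7, 4, 4, 3, 1]
Keep top 4: [10, 10, 8, 7]
Tail entries: [7, 4, 4, 3, 1]
L1 error = sum of tail = 19.

19


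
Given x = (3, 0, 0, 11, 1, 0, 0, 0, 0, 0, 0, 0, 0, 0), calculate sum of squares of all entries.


Non-zero entries: [(0, 3), (3, 11), (4, 1)]
Squares: [9, 121, 1]
||x||_2^2 = sum = 131.

131


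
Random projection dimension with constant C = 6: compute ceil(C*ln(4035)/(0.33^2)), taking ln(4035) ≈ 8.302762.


ln(4035) ≈ 8.302762.
eps^2 = 0.33^2 = 0.1089.
C*ln(N)/eps^2 ≈ 6*8.302762/0.1089 ≈ 457.4525.
m = ceil(457.4525) = 458.

458


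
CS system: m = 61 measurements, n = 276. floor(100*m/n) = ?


100*m/n = 100*61/276 ≈ 22.1014.
floor = 22.

22


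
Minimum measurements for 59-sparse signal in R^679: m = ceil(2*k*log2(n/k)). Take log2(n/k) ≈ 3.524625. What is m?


log2(n/k) = log2(679/59) ≈ 3.524625.
2*k*log2(n/k) ≈ 2*59*3.524625 = 415.90575.
m = ceil(415.90575) = 416.

416


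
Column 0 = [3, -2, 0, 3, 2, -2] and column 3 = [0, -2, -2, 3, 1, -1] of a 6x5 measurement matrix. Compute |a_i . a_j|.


Inner product: 3*0 + -2*-2 + 0*-2 + 3*3 + 2*1 + -2*-1
Products: [0, 4, 0, 9, 2, 2]
Sum = 17.
|dot| = 17.

17


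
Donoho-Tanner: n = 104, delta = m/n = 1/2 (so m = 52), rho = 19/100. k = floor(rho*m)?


m = 1/2*104 = 52.
rho = 19/100.
rho*m = 19/100*52 = 9.88.
k = floor(9.88) = 9.

9


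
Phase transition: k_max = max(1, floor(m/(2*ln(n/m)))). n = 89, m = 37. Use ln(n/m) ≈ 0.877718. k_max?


n/m = 89/37.
ln(n/m) ≈ 0.877718.
2*ln(n/m) ≈ 1.755436.
m/(2*ln(n/m)) ≈ 37/1.755436 ≈ 21.0774.
floor = 21.
k_max = max(1, 21) = 21.

21


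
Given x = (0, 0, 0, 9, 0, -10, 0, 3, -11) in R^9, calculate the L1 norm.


Non-zero entries: [(3, 9), (5, -10), (7, 3), (8, -11)]
Absolute values: [9, 10, 3, 11]
||x||_1 = sum = 33.

33


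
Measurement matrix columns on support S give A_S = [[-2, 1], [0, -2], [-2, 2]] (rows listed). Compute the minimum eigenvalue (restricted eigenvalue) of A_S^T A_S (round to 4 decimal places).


A_S^T A_S = [[8, -6], [-6, 9]].
trace = 17.
det = 36.
disc = trace^2 - 4*det = 289 - 4*36 = 145.
sqrt(145) ≈ 12.041595.
lam_min = (17 - sqrt(145))/2 ≈ (17 - 12.041595)/2 = 2.4792025 ≈ 2.4792.

2.4792


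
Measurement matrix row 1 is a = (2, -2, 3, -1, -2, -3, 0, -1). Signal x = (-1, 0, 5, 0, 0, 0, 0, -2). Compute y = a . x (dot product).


Non-zero terms: ['2*-1', '3*5', '-1*-2']
Products: [-2, 15, 2]
y = sum = 15.

15


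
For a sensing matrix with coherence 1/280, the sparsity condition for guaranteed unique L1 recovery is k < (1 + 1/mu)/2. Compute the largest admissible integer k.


1/mu = 280.
1 + 1/mu = 281.
(1 + 1/mu)/2 = 140.5 is not an integer, so k_max = floor(140.5) = 140.

140


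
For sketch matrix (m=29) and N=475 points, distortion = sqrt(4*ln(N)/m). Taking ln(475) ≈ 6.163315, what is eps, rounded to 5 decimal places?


ln(475) ≈ 6.163315.
4*ln(N)/m ≈ 4*6.163315/29 ≈ 0.85011241.
eps = sqrt(0.85011241) ≈ 0.9220154 ≈ 0.92202.

0.92202


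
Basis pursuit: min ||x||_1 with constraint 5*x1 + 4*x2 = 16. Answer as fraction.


Axis intercepts:
  x1 = 16/5, x2 = 0: L1 = 16/5
  x1 = 0, x2 = 4: L1 = 4
x* = (16/5, 0)
||x*||_1 = 16/5.

16/5


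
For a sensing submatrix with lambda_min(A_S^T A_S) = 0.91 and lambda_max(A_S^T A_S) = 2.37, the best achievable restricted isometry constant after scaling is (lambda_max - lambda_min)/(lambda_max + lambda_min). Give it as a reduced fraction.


lambda_max - lambda_min = 2.37 - 0.91 = 1.46.
lambda_max + lambda_min = 2.37 + 0.91 = 3.28.
delta = 1.46/3.28 = 146/328 = 73/164.

73/164


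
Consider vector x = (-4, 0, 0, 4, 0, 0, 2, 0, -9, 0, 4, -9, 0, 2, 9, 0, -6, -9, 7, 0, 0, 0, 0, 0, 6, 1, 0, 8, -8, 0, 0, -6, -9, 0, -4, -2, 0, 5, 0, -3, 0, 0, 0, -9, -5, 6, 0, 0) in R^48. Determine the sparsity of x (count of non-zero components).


Non-zero positions: [0, 3, 6, 8, 10, 11, 13, 14, 16, 17, 18, 24, 25, 27, 28, 31, 32, 34, 35, 37, 39, 43, 44, 45].
Sparsity = 24.

24


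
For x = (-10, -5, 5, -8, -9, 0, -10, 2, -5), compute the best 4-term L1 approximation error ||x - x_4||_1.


Sorted |x_i| descending: [10, 10, 9, 8, 5, 5, 5, 2, 0]
Keep top 4: [10, 10, 9, 8]
Tail entries: [5, 5, 5, 2, 0]
L1 error = sum of tail = 17.

17


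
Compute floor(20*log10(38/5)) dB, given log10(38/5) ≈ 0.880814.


||x||/||e|| = 38/5.
log10(38/5) ≈ 0.880814.
20*log10(||x||/||e||) ≈ 20*0.880814 = 17.61628.
floor(17.61628) = 17.

17


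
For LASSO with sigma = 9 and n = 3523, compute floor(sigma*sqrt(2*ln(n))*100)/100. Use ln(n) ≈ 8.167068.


ln(3523) ≈ 8.167068.
2*ln(n) ≈ 16.334136.
sqrt(2*ln(n)) ≈ sqrt(16.334136) ≈ 4.041551.
lambda ≈ 9*4.041551 = 36.373959.
floor(lambda*100)/100 = 36.37.

36.37


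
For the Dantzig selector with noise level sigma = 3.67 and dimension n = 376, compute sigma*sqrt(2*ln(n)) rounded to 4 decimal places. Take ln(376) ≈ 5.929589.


ln(376) ≈ 5.929589.
2*ln(n) ≈ 11.859178.
sqrt(2*ln(n)) ≈ sqrt(11.859178) ≈ 3.443716.
threshold ≈ 3.67*3.443716 = 12.63843772 ≈ 12.6384.

12.6384


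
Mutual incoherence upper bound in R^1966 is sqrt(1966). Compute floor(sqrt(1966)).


44^2 = 1936 <= 1966 < 2025 = 45^2, so 44 <= sqrt(1966) < 45.
floor(sqrt(1966)) = 44.

44


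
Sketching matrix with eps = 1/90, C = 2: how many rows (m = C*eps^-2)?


1/eps = 90.
(1/eps)^2 = 8100.
m = 2*8100 = 16200.

16200


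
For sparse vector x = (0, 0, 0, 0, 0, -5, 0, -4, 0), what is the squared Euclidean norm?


Non-zero entries: [(5, -5), (7, -4)]
Squares: [25, 16]
||x||_2^2 = sum = 41.

41


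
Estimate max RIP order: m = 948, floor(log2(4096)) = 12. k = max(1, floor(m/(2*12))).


floor(log2(4096)) = 12.
2*12 = 24.
m/(2*floor(log2(n))) = 948/24 ≈ 39.5.
floor = 39.
k = max(1, 39) = 39.

39


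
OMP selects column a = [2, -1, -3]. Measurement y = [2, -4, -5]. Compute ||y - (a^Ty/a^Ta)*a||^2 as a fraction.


a^T a = 14.
a^T y = 23.
coeff = 23/14 = 23/14.
||r||^2 = 101/14.

101/14


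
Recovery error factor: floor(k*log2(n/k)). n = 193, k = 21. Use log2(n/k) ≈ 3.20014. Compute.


log2(n/k) = log2(193/21) ≈ 3.20014.
k*log2(n/k) ≈ 21*3.20014 = 67.20294.
floor(67.20294) = 67.

67


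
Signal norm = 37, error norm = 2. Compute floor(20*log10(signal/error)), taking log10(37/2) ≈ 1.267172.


||x||/||e|| = 37/2.
log10(37/2) ≈ 1.267172.
20*log10(||x||/||e||) ≈ 20*1.267172 = 25.34344.
floor(25.34344) = 25.

25


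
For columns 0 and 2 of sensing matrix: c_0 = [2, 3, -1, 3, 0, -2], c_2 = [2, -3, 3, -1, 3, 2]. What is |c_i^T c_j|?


Inner product: 2*2 + 3*-3 + -1*3 + 3*-1 + 0*3 + -2*2
Products: [4, -9, -3, -3, 0, -4]
Sum = -15.
|dot| = 15.

15


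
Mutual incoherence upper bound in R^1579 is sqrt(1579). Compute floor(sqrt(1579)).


39^2 = 1521 <= 1579 < 1600 = 40^2, so 39 <= sqrt(1579) < 40.
floor(sqrt(1579)) = 39.

39


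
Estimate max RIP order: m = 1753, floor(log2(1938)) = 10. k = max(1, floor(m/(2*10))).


floor(log2(1938)) = 10.
2*10 = 20.
m/(2*floor(log2(n))) = 1753/20 ≈ 87.65.
floor = 87.
k = max(1, 87) = 87.

87


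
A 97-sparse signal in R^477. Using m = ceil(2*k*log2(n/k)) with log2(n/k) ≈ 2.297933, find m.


log2(n/k) = log2(477/97) ≈ 2.297933.
2*k*log2(n/k) ≈ 2*97*2.297933 = 445.799002.
m = ceil(445.799002) = 446.

446


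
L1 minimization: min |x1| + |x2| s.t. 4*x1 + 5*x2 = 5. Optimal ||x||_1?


Axis intercepts:
  x1 = 5/4, x2 = 0: L1 = 5/4
  x1 = 0, x2 = 1: L1 = 1
x* = (0, 1)
||x*||_1 = 1.

1


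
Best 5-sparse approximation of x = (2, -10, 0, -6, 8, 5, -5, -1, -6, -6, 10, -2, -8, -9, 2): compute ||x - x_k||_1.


Sorted |x_i| descending: [10, 10, 9, 8, 8, 6, 6, 6, 5, 5, 2, 2, 2, 1, 0]
Keep top 5: [10, 10, 9, 8, 8]
Tail entries: [6, 6, 6, 5, 5, 2, 2, 2, 1, 0]
L1 error = sum of tail = 35.

35


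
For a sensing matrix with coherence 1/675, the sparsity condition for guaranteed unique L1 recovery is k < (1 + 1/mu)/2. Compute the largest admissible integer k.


1/mu = 675.
1 + 1/mu = 676.
(1 + 1/mu)/2 = 338 is an integer and the inequality is strict, so k_max = 338 - 1 = 337.

337


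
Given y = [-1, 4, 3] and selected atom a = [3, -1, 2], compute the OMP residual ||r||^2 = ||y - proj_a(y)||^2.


a^T a = 14.
a^T y = -1.
coeff = -1/14 = -1/14.
||r||^2 = 363/14.

363/14


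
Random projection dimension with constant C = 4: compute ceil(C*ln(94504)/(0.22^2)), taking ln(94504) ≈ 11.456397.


ln(94504) ≈ 11.456397.
eps^2 = 0.22^2 = 0.0484.
C*ln(N)/eps^2 ≈ 4*11.456397/0.0484 ≈ 946.8097.
m = ceil(946.8097) = 947.

947
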